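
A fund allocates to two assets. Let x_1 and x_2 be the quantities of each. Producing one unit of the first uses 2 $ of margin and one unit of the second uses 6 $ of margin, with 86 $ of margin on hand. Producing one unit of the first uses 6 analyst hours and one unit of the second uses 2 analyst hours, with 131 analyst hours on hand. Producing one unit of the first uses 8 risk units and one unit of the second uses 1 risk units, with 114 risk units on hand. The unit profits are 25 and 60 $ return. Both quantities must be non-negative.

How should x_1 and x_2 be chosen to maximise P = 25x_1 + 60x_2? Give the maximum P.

Corner points and P = 25x_1 + 60x_2:
  (0, 0) → P = 0
  (0, 43/3) → P = 860
  (57/4, 0) → P = 1425/4
  (13, 10) → P = 925

The optimum lies where 2x_1 + 6x_2 = 86 and 8x_1 + x_2 = 114.
Solving simultaneously gives x_1 = 13, x_2 = 10.

x_1 = 13, x_2 = 10, maximum P = 925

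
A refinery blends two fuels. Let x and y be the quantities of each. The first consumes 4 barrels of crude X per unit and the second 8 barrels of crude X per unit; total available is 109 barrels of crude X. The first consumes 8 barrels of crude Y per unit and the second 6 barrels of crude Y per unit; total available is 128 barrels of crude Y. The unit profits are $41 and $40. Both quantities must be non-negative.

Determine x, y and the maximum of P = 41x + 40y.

Feasible corners and P = 41x + 40y:
  (0, 0) → P = 0
  (0, 109/8) → P = 545
  (16, 0) → P = 656
  (37/4, 9) → P = 2957/4

The optimum lies where 4x + 8y = 109 and 8x + 6y = 128.
Solving simultaneously gives x = 37/4, y = 9.

x = 37/4, y = 9, maximum P = 2957/4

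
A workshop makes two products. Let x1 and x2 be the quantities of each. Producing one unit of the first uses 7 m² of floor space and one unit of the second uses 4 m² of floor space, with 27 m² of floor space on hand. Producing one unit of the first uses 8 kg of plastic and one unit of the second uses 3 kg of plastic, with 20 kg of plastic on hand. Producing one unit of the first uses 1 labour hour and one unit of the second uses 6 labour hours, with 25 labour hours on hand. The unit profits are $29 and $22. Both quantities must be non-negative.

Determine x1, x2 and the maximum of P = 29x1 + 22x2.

x1 = 1, x2 = 4, maximum P = 117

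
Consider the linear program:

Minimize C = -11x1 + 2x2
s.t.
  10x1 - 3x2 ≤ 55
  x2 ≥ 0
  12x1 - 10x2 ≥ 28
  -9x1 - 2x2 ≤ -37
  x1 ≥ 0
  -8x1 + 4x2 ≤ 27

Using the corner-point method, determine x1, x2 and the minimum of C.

x1 = 233/32, x2 = 95/16, minimum C = -2183/32

At the optimal vertex, 10x1 - 3x2 = 55 and 12x1 - 10x2 = 28.
Solving simultaneously gives x1 = 233/32, x2 = 95/16.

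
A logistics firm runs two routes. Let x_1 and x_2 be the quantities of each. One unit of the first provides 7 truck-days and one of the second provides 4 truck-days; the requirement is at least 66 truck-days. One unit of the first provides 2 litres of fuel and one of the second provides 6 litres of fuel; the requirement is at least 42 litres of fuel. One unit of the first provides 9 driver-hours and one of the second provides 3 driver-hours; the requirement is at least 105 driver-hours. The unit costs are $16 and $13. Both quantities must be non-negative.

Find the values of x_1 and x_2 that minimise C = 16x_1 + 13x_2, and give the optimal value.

Corner points and C = 16x_1 + 13x_2:
  (0, 35) → C = 455
  (21, 0) → C = 336
  (21/2, 7/2) → C = 427/2
The feasible region is unbounded (it extends along (0, 1), (1, 0)), but C strictly increases along every unbounded feasible direction, so there is no improving ray and the minimum is attained at a vertex.

The optimum lies where 2x_1 + 6x_2 = 42 and 9x_1 + 3x_2 = 105.
Solving simultaneously gives x_1 = 21/2, x_2 = 7/2.

x_1 = 21/2, x_2 = 7/2, minimum C = 427/2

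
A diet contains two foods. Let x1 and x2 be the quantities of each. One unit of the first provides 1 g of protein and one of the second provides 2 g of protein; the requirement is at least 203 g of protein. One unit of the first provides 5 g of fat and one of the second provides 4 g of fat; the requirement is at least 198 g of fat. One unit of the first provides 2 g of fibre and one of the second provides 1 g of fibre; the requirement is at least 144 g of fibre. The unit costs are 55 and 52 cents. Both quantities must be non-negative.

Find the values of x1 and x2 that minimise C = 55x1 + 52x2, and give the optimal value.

Extreme points and C = 55x1 + 52x2:
  (0, 144) → C = 7488
  (203, 0) → C = 11165
  (85/3, 262/3) → C = 18299/3
The feasible region is unbounded (it extends along (0, 1), (1, 0)), but C strictly increases along every unbounded feasible direction, so there is no improving ray and the minimum is attained at a vertex.

The optimum lies where x1 + 2x2 = 203 and 2x1 + x2 = 144.
Solving simultaneously gives x1 = 85/3, x2 = 262/3.

x1 = 85/3, x2 = 262/3, minimum C = 18299/3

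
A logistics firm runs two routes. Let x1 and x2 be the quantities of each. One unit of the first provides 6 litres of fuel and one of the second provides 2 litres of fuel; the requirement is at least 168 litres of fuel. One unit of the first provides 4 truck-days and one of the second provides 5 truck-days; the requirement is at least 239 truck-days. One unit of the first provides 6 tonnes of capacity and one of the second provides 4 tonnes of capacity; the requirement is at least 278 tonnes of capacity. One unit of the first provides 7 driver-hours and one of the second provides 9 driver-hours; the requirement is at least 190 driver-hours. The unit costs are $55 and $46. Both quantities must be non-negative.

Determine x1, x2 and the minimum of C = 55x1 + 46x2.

x1 = 31, x2 = 23, minimum C = 2763

Feasible corners and C = 55x1 + 46x2:
  (0, 84) → C = 3864
  (239/4, 0) → C = 13145/4
  (29/3, 55) → C = 9185/3
  (31, 23) → C = 2763
The feasible region is unbounded (it extends along (0, 1), (1, 0)), but C strictly increases along every unbounded feasible direction, so there is no improving ray and the minimum is attained at a vertex.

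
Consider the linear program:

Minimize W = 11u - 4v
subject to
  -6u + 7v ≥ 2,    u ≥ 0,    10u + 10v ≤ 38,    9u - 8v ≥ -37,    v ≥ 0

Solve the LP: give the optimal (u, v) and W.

u = 0, v = 19/5, minimum W = -76/5

Extreme points and W = 11u - 4v:
  (0, 2/7) → W = -8/7
  (123/65, 124/65) → W = 857/65
  (0, 19/5) → W = -76/5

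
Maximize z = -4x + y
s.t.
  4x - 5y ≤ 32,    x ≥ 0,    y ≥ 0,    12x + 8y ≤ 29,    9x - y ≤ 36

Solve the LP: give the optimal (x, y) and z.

x = 0, y = 29/8, maximum z = 29/8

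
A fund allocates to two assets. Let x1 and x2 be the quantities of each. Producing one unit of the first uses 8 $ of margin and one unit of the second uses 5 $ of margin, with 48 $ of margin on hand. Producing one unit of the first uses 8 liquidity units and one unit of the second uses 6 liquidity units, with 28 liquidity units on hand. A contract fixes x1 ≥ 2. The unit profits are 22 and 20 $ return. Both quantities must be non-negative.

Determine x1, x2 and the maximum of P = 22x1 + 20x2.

The optimum lies where 8x1 + 6x2 = 28 and x1 = 2.
Solving simultaneously gives x1 = 2, x2 = 2.

x1 = 2, x2 = 2, maximum P = 84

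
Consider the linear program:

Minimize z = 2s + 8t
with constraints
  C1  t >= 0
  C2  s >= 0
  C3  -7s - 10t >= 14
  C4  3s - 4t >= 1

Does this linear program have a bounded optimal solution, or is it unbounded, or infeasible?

The boundaries t = 0 and 3s - 4t = 1 meet at (1/3, 0), but that point violates -7s - 10t ≥ 14. Every candidate vertex is excluded by some other constraint, so the feasible region is empty.

infeasible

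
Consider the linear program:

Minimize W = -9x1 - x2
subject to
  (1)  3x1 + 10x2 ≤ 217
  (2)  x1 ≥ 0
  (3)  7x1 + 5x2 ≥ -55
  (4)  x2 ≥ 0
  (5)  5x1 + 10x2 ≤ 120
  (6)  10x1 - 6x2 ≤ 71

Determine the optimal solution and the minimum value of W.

Feasible corners and W = -9x1 - x2:
  (0, 0) → W = 0
  (0, 12) → W = -12
  (71/10, 0) → W = -639/10
  (11, 13/2) → W = -211/2

At the optimal vertex, 5x1 + 10x2 = 120 and 10x1 - 6x2 = 71.
Solving simultaneously gives x1 = 11, x2 = 13/2.

x1 = 11, x2 = 13/2, minimum W = -211/2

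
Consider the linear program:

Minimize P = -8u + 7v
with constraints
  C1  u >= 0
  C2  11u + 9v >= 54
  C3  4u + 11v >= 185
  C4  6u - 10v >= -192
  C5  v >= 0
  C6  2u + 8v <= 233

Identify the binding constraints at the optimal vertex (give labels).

Feasible corners and P = -8u + 7v:
  (0, 185/11) → P = 1295/11
  (0, 96/5) → P = 672/5
  (185/4, 0) → P = -370
  (397/34, 891/34) → P = 3061/34
  (233/2, 0) → P = -932

The minimum is at (233/2, 0). Substituting into each constraint, equality holds for C5 and C6; the remaining constraints have slack.

C5 and C6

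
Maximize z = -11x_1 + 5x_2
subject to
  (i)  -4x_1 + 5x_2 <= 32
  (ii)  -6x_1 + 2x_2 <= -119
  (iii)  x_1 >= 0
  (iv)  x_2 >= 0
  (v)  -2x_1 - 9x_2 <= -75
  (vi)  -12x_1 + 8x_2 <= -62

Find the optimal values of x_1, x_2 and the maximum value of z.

x_1 = 659/22, x_2 = 334/11, maximum z = -3909/22

Extreme points and z = -11x_1 + 5x_2:
  (659/22, 334/11) → z = -3909/22
  (1221/58, 106/29) → z = -12371/58
  (75/2, 0) → z = -825/2
The feasible region is unbounded (it extends along (5, 4), (1, 0)), but z strictly decreases along every unbounded feasible direction, so there is no improving ray and the maximum is attained at a vertex.

At the optimal vertex, -4x_1 + 5x_2 = 32 and -6x_1 + 2x_2 = -119.
Solving simultaneously gives x_1 = 659/22, x_2 = 334/11.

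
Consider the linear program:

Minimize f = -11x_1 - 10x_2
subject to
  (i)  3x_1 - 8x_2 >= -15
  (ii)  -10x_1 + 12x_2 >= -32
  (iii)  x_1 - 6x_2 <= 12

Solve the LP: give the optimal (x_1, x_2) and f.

Corner points and f = -11x_1 - 10x_2:
  (109/11, 123/22) → f = -1814/11
  (-93/5, -51/10) → f = 1278/5
  (1, -11/6) → f = 22/3

At the optimal vertex, 3x_1 - 8x_2 = -15 and -10x_1 + 12x_2 = -32.
Solving simultaneously gives x_1 = 109/11, x_2 = 123/22.

x_1 = 109/11, x_2 = 123/22, minimum f = -1814/11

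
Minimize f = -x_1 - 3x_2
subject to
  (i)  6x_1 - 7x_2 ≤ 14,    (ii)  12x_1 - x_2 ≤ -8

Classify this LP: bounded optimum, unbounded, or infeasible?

unbounded

From the feasible point (-35/39, -36/13), moving in the direction (1, 12) keeps every constraint satisfied while f decreases without bound.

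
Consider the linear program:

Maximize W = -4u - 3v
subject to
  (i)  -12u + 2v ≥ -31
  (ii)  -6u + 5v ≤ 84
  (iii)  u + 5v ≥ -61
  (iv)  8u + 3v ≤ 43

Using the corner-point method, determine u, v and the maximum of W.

Feasible corners and W = -4u - 3v:
  (33/62, -763/62) → W = 2157/62
  (179/52, 67/13) → W = -380/13
  (-145/7, -282/35) → W = 3746/35
  (-37/58, 465/29) → W = -1321/29

u = -145/7, v = -282/35, maximum W = 3746/35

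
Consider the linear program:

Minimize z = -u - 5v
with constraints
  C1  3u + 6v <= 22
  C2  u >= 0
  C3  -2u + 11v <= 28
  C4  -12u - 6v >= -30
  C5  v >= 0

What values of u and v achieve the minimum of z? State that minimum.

Vertices and z = -u - 5v:
  (0, 28/11) → z = -140/11
  (0, 0) → z = 0
  (9/8, 11/4) → z = -119/8
  (5/2, 0) → z = -5/2

At the optimal vertex, -2u + 11v = 28 and -12u - 6v = -30.
Solving simultaneously gives u = 9/8, v = 11/4.

u = 9/8, v = 11/4, minimum z = -119/8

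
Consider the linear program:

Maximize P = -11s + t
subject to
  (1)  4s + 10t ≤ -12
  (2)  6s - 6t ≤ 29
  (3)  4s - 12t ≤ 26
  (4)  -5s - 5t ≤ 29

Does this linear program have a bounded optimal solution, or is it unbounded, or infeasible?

Vertices and P = -11s + t:
  (29/22, -19/11) → P = -357/22
  (-23/3, 28/15) → P = 431/5
  (-109/40, -123/40) → P = 269/10
The feasible region has finitely many vertices and no improving ray; the maximum is 431/5 at (-23/3, 28/15).

bounded optimum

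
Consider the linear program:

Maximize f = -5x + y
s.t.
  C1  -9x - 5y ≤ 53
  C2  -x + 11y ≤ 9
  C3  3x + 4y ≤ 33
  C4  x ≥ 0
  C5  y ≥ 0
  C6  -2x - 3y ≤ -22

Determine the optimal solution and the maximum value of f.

x = 43/5, y = 8/5, maximum f = -207/5

Vertices and f = -5x + y:
  (327/37, 60/37) → f = -1575/37
  (43/5, 8/5) → f = -207/5
  (11, 0) → f = -55

The optimum lies where -x + 11y = 9 and -2x - 3y = -22.
Solving simultaneously gives x = 43/5, y = 8/5.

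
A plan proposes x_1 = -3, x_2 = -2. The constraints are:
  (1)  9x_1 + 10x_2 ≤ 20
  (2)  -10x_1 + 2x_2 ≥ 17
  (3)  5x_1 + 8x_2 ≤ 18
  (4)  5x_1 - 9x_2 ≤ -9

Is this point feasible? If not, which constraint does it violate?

not feasible — violates (4)

Constraint (4): 5x_1 - 9x_2 = 3, which is not ≤ -9. All other constraints are satisfied.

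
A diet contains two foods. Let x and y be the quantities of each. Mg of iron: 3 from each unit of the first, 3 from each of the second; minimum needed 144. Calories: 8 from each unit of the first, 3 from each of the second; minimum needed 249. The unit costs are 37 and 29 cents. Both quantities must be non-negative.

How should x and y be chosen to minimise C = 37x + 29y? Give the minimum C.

x = 21, y = 27, minimum C = 1560

Feasible corners and C = 37x + 29y:
  (0, 83) → C = 2407
  (48, 0) → C = 1776
  (21, 27) → C = 1560
The feasible region is unbounded (it extends along (0, 1), (1, 0)), but C strictly increases along every unbounded feasible direction, so there is no improving ray and the minimum is attained at a vertex.

At the optimal vertex, 3x + 3y = 144 and 8x + 3y = 249.
Solving simultaneously gives x = 21, y = 27.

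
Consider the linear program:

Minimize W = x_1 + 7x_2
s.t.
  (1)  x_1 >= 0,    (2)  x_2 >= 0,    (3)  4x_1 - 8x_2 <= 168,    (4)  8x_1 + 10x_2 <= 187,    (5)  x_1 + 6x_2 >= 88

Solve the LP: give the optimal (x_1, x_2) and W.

Feasible corners and W = x_1 + 7x_2:
  (0, 187/10) → W = 1309/10
  (0, 44/3) → W = 308/3
  (121/19, 517/38) → W = 3861/38

The binding constraints are 8x_1 + 10x_2 = 187 and x_1 + 6x_2 = 88.
Solving simultaneously gives x_1 = 121/19, x_2 = 517/38.

x_1 = 121/19, x_2 = 517/38, minimum W = 3861/38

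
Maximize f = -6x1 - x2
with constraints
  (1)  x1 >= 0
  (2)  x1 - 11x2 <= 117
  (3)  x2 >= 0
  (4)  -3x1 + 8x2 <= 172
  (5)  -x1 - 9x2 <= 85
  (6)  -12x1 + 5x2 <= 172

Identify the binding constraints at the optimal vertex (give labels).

Extreme points and f = -6x1 - x2:
  (0, 0) → f = 0
  (0, 43/2) → f = -43/2
  (117, 0) → f = -702
The feasible region is unbounded (it extends along (11, 1), (8, 3)), but f strictly decreases along every unbounded feasible direction, so there is no improving ray and the maximum is attained at a vertex.

The maximum is at (0, 0). Substituting into each constraint, equality holds for (1) and (3); the remaining constraints have slack.

(1) and (3)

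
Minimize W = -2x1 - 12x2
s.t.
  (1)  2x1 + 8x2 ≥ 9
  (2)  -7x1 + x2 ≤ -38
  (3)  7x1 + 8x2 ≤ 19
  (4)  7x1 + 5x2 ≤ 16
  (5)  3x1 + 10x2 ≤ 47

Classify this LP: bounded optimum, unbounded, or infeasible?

infeasible

The boundaries 2x1 + 8x2 = 9 and 7x1 + 5x2 = 16 meet at (83/46, 31/46), but that point violates -7x1 + x2 ≤ -38. Every candidate vertex is excluded by some other constraint, so the feasible region is empty.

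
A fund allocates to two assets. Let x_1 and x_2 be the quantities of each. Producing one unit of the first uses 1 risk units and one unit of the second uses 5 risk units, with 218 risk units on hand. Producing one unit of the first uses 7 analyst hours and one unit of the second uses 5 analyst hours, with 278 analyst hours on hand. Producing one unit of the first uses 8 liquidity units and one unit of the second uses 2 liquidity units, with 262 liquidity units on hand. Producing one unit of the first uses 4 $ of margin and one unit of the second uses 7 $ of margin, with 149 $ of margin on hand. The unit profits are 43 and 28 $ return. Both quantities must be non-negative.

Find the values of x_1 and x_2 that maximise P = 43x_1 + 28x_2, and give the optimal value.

Feasible corners and P = 43x_1 + 28x_2:
  (0, 0) → P = 0
  (0, 149/7) → P = 596
  (131/4, 0) → P = 5633/4
  (32, 3) → P = 1460

x_1 = 32, x_2 = 3, maximum P = 1460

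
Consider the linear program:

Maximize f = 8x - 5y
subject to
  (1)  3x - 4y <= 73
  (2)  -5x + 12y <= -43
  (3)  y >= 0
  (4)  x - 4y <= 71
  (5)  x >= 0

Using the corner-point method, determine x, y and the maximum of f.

Vertices and f = 8x - 5y:
  (44, 59/4) → f = 1113/4
  (73/3, 0) → f = 584/3
  (43/5, 0) → f = 344/5

The optimum lies where 3x - 4y = 73 and -5x + 12y = -43.
Solving simultaneously gives x = 44, y = 59/4.

x = 44, y = 59/4, maximum f = 1113/4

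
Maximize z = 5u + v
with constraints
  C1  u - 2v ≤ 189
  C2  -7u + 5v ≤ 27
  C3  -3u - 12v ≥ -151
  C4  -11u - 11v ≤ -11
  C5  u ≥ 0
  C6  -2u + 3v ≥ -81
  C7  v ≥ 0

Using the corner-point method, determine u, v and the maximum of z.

u = 475/11, v = 59/33, maximum z = 7184/33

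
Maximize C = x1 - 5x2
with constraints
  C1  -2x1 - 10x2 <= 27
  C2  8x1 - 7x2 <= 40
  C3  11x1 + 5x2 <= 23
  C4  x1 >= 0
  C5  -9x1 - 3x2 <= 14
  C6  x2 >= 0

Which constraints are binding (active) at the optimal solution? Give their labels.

Corner points and C = x1 - 5x2:
  (0, 23/5) → C = -23
  (23/11, 0) → C = 23/11
  (0, 0) → C = 0

The maximum is at (23/11, 0). Substituting into each constraint, equality holds for C3 and C6; the remaining constraints have slack.

C3 and C6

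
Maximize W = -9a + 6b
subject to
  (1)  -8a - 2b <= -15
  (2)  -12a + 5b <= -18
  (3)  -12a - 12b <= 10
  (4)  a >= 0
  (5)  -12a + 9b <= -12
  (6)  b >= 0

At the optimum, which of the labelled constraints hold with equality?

(2) and (5)

Feasible corners and W = -9a + 6b:
  (111/64, 9/16) → W = -783/64
  (15/8, 0) → W = -135/8
  (17/8, 3/2) → W = -81/8
The feasible region is unbounded (it extends along (3, 4), (1, 0)), but W strictly decreases along every unbounded feasible direction, so there is no improving ray and the maximum is attained at a vertex.

The maximum is at (17/8, 3/2). Substituting into each constraint, equality holds for (2) and (5); the remaining constraints have slack.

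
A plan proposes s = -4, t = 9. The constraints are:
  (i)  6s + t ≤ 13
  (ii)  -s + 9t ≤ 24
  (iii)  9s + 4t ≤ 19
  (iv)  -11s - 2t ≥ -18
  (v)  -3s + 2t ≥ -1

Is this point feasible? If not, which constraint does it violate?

not feasible — violates (ii)

Constraint (ii): -s + 9t = 85, which is not ≤ 24. All other constraints are satisfied.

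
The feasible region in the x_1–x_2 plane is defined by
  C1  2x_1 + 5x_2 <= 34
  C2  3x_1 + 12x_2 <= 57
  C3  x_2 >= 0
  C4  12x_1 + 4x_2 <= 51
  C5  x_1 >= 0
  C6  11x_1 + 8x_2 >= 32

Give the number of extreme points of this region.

Intersecting each pair of boundary lines and keeping only the points that satisfy every inequality leaves:
  (32/11, 177/44)
  (0, 19/4)
  (17/4, 0)
  (32/11, 0)
  (0, 4)

5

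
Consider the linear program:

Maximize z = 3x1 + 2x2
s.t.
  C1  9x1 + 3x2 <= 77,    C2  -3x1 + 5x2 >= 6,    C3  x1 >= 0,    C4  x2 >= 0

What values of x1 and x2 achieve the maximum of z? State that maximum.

Vertices and z = 3x1 + 2x2:
  (367/54, 95/18) → z = 557/18
  (0, 77/3) → z = 154/3
  (0, 6/5) → z = 12/5

The binding constraints are 9x1 + 3x2 = 77 and x1 = 0.
Solving simultaneously gives x1 = 0, x2 = 77/3.

x1 = 0, x2 = 77/3, maximum z = 154/3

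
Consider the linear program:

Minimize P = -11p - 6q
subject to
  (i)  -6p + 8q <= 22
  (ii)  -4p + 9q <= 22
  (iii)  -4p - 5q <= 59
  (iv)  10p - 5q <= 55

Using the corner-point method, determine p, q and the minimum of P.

Vertices and P = -11p - 6q:
  (-1, 2) → P = -1
  (-291/31, -133/31) → P = 129
  (121/14, 44/7) → P = -1859/14
  (-2/7, -81/7) → P = 508/7

The optimum lies where -4p + 9q = 22 and 10p - 5q = 55.
Solving simultaneously gives p = 121/14, q = 44/7.

p = 121/14, q = 44/7, minimum P = -1859/14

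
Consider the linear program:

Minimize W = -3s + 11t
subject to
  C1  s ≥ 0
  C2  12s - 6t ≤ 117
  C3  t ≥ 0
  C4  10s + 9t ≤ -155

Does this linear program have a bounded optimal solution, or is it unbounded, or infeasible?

The boundaries s = 0 and 12s - 6t = 117 meet at (0, -39/2), but that point violates t ≥ 0. Every candidate vertex is excluded by some other constraint, so the feasible region is empty.

infeasible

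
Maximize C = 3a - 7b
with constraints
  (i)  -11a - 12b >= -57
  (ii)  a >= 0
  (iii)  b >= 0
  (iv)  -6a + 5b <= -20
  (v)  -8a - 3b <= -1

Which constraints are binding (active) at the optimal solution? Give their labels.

Feasible corners and C = 3a - 7b:
  (57/11, 0) → C = 171/11
  (525/127, 122/127) → C = 721/127
  (10/3, 0) → C = 10

The maximum is at (57/11, 0). Substituting into each constraint, equality holds for (i) and (iii); the remaining constraints have slack.

(i) and (iii)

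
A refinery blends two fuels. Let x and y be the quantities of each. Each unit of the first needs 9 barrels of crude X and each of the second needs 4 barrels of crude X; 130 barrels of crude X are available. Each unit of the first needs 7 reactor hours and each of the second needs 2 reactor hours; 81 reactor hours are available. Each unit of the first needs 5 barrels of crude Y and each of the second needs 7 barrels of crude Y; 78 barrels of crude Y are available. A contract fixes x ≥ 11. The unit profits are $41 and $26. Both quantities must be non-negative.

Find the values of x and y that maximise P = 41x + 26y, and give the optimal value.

Vertices and P = 41x + 26y:
  (81/7, 0) → P = 3321/7
  (11, 0) → P = 451
  (11, 2) → P = 503

The binding constraints are 7x + 2y = 81 and x = 11.
Solving simultaneously gives x = 11, y = 2.

x = 11, y = 2, maximum P = 503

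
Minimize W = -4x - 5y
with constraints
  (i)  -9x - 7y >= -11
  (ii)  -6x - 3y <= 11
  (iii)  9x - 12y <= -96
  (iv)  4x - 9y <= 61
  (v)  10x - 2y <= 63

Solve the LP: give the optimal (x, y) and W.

At the optimal vertex, -9x - 7y = -11 and -6x - 3y = 11.
Solving simultaneously gives x = -22/3, y = 11.

x = -22/3, y = 11, minimum W = -77/3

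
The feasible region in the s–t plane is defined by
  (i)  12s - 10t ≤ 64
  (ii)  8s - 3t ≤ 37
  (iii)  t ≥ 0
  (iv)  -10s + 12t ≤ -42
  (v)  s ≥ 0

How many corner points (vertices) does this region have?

3

Pairwise boundary intersections that survive every other constraint:
  (37/8, 0)
  (53/11, 17/33)
  (21/5, 0)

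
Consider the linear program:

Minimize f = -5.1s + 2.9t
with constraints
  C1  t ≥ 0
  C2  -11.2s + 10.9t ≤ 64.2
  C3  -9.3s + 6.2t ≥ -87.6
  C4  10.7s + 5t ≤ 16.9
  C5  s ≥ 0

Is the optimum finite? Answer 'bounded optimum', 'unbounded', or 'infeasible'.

bounded optimum

Extreme points and f = -5.1s + 2.9t:
  (169/107, 0) → f = -8619/1070
  (0, 0) → f = 0
  (0, 3.38) → f = 9.802
The feasible region has finitely many vertices and no improving ray; the minimum is -8619/1070 at (169/107, 0).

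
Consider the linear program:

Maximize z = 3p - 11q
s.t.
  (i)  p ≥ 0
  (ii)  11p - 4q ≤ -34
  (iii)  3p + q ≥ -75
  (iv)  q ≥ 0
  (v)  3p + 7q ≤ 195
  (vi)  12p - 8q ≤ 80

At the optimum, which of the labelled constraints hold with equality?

Feasible corners and z = 3p - 11q:
  (0, 17/2) → z = -187/2
  (0, 195/7) → z = -2145/7
  (542/89, 2247/89) → z = -23091/89

The maximum is at (0, 17/2). Substituting into each constraint, equality holds for (i) and (ii); the remaining constraints have slack.

(i) and (ii)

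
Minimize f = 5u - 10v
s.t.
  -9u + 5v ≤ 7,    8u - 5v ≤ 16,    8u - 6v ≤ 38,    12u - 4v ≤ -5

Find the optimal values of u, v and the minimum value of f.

Feasible corners and f = 5u - 10v:
  (-116/7, -199/7) → f = 1410/7
  (1/8, 13/8) → f = -125/8
  (-47/4, -22) → f = 645/4
  (-89/28, -58/7) → f = 1875/28

u = 1/8, v = 13/8, minimum f = -125/8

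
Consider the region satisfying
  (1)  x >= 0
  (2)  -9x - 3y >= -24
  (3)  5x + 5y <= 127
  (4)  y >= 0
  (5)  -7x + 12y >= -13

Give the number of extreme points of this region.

4

Intersecting each pair of boundary lines and keeping only the points that satisfy every inequality leaves:
  (0, 8)
  (0, 0)
  (109/43, 17/43)
  (13/7, 0)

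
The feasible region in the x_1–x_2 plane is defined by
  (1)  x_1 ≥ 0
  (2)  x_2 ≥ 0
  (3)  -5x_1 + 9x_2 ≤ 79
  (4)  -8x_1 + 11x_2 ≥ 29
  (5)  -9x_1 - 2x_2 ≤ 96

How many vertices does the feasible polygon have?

The feasible vertices (each the meet of two boundaries and inside every other half-plane) are:
  (0, 79/9)
  (0, 29/11)
  (608/17, 487/17)

3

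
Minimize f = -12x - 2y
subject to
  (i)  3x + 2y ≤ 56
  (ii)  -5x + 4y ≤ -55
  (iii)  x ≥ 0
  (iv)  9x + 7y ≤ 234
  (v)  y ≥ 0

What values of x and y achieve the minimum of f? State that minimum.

Extreme points and f = -12x - 2y:
  (167/11, 115/22) → f = -2119/11
  (56/3, 0) → f = -224
  (11, 0) → f = -132

x = 56/3, y = 0, minimum f = -224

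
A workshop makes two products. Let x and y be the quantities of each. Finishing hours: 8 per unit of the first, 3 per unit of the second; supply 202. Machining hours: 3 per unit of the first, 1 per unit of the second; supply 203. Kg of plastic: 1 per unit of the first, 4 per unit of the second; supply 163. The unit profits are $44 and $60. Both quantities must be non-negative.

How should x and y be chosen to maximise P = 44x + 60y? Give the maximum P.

Extreme points and P = 44x + 60y:
  (0, 0) → P = 0
  (0, 163/4) → P = 2445
  (101/4, 0) → P = 1111
  (11, 38) → P = 2764

The binding constraints are 8x + 3y = 202 and x + 4y = 163.
Solving simultaneously gives x = 11, y = 38.

x = 11, y = 38, maximum P = 2764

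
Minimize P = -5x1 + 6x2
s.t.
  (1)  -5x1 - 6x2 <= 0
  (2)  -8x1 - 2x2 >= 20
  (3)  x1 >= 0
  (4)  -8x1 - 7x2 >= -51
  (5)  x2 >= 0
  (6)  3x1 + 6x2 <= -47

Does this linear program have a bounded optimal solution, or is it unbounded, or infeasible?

infeasible

The boundaries x2 = 0 and 3x1 + 6x2 = -47 meet at (-47/3, 0), but that point violates -5x1 - 6x2 ≤ 0. Every candidate vertex is excluded by some other constraint, so the feasible region is empty.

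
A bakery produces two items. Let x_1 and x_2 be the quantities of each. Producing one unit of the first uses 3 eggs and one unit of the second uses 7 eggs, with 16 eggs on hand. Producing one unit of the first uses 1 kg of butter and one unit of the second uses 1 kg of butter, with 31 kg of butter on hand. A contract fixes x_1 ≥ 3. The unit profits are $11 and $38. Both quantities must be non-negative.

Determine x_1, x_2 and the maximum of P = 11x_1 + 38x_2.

Corner points and P = 11x_1 + 38x_2:
  (16/3, 0) → P = 176/3
  (3, 0) → P = 33
  (3, 1) → P = 71

x_1 = 3, x_2 = 1, maximum P = 71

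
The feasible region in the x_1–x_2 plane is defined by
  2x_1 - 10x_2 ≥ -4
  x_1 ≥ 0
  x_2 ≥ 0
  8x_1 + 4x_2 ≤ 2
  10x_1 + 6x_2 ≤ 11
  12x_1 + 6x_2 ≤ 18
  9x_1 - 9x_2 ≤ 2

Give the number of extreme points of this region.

The feasible vertices (each the meet of two boundaries and inside every other half-plane) are:
  (0, 2/5)
  (1/22, 9/22)
  (0, 0)
  (2/9, 0)
  (13/54, 1/54)

5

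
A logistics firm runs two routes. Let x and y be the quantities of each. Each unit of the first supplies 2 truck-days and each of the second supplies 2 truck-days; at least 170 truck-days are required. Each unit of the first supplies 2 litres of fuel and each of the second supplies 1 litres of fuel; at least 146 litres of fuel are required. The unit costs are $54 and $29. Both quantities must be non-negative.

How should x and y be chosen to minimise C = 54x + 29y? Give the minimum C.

Vertices and C = 54x + 29y:
  (0, 146) → C = 4234
  (85, 0) → C = 4590
  (61, 24) → C = 3990
The feasible region is unbounded (it extends along (0, 1), (1, 0)), but C strictly increases along every unbounded feasible direction, so there is no improving ray and the minimum is attained at a vertex.

The binding constraints are 2x + 2y = 170 and 2x + y = 146.
Solving simultaneously gives x = 61, y = 24.

x = 61, y = 24, minimum C = 3990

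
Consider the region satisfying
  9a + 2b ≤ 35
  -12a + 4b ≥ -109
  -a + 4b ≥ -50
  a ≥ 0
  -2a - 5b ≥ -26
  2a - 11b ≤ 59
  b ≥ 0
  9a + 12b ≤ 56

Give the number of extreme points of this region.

Of the 28 pairwise boundary intersections, those satisfying every inequality are:
  (35/9, 0)
  (154/45, 21/10)
  (0, 0)
  (0, 14/3)

4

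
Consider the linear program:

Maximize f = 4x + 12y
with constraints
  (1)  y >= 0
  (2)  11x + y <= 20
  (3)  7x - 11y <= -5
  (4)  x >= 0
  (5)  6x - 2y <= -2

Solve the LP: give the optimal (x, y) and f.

x = 0, y = 20, maximum f = 240

Corner points and f = 4x + 12y:
  (0, 20) → f = 240
  (19/14, 71/14) → f = 464/7
  (0, 1) → f = 12

The binding constraints are 11x + y = 20 and x = 0.
Solving simultaneously gives x = 0, y = 20.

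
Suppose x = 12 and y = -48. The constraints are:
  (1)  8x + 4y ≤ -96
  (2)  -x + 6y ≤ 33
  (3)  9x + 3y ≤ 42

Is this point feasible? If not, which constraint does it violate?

feasible

(1): -96 ≤ -96 ✓
(2): -300 ≤ 33 ✓
(3): -36 ≤ 42 ✓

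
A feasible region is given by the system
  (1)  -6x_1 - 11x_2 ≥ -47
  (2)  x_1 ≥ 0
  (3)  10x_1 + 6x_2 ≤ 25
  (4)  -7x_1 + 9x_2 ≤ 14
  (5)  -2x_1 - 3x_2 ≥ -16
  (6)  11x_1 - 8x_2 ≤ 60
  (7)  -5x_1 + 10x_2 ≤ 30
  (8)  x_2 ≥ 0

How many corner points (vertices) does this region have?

Of the 28 pairwise boundary intersections, those satisfying every inequality are:
  (0, 14/9)
  (0, 0)
  (47/44, 105/44)
  (5/2, 0)

4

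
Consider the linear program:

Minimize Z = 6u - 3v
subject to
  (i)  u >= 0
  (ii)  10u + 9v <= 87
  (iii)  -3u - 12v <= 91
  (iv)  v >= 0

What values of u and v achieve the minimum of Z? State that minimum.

Vertices and Z = 6u - 3v:
  (0, 29/3) → Z = -29
  (0, 0) → Z = 0
  (87/10, 0) → Z = 261/5

At the optimal vertex, u = 0 and 10u + 9v = 87.
Solving simultaneously gives u = 0, v = 29/3.

u = 0, v = 29/3, minimum Z = -29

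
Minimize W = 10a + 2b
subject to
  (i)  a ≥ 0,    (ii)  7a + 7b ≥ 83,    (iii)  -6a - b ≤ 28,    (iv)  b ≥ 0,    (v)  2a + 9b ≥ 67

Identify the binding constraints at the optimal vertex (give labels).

(i) and (ii)

Extreme points and W = 10a + 2b:
  (0, 83/7) → W = 166/7
  (278/49, 303/49) → W = 3386/49
  (67/2, 0) → W = 335
The feasible region is unbounded (it extends along (0, 1), (1, 0)), but W strictly increases along every unbounded feasible direction, so there is no improving ray and the minimum is attained at a vertex.

The minimum is at (0, 83/7). Substituting into each constraint, equality holds for (i) and (ii); the remaining constraints have slack.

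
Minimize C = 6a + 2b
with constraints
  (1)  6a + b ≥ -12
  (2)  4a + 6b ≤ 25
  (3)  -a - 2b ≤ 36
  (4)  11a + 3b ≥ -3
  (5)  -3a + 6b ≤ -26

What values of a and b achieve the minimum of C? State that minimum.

Feasible corners and C = 6a + 2b:
  (133, -169/2) → C = 629
  (51/7, -29/42) → C = 127/3
  (102/19, -393/19) → C = -174/19
  (4/5, -59/15) → C = -46/15

The optimum lies where -a - 2b = 36 and 11a + 3b = -3.
Solving simultaneously gives a = 102/19, b = -393/19.

a = 102/19, b = -393/19, minimum C = -174/19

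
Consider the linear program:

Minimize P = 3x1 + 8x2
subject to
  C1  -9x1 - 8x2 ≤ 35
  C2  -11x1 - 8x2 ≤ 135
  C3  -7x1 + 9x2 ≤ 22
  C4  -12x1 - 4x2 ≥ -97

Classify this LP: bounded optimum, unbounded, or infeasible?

Vertices and P = 3x1 + 8x2:
  (-491/137, -47/137) → P = -1849/137
  (229/15, -431/20) → P = -633/5
  (785/136, 943/136) → P = 9899/136
The feasible region has finitely many vertices and no improving ray; the minimum is -633/5 at (229/15, -431/20).

bounded optimum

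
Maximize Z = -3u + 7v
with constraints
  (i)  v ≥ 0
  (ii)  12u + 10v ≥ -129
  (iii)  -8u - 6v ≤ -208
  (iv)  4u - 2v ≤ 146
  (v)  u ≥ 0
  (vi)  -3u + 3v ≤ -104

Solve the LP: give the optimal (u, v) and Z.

Extreme points and Z = -3u + 7v:
  (73/2, 0) → Z = -219/2
  (104/3, 0) → Z = -104
  (115/3, 11/3) → Z = -268/3

u = 115/3, v = 11/3, maximum Z = -268/3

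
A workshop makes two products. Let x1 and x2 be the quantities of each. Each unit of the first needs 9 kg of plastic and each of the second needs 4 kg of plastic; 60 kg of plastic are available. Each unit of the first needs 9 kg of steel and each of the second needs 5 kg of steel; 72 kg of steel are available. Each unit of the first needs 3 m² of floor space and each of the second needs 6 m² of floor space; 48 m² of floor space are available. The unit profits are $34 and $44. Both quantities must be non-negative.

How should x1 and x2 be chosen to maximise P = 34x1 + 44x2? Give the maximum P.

x1 = 4, x2 = 6, maximum P = 400

Feasible corners and P = 34x1 + 44x2:
  (0, 0) → P = 0
  (0, 8) → P = 352
  (20/3, 0) → P = 680/3
  (4, 6) → P = 400

The binding constraints are 9x1 + 4x2 = 60 and 3x1 + 6x2 = 48.
Solving simultaneously gives x1 = 4, x2 = 6.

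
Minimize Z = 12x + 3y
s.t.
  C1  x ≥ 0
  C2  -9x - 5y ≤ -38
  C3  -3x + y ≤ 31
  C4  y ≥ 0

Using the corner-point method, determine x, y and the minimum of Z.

Extreme points and Z = 12x + 3y:
  (0, 38/5) → Z = 114/5
  (0, 31) → Z = 93
  (38/9, 0) → Z = 152/3
The feasible region is unbounded (it extends along (1, 0), (1, 3)), but Z strictly increases along every unbounded feasible direction, so there is no improving ray and the minimum is attained at a vertex.

x = 0, y = 38/5, minimum Z = 114/5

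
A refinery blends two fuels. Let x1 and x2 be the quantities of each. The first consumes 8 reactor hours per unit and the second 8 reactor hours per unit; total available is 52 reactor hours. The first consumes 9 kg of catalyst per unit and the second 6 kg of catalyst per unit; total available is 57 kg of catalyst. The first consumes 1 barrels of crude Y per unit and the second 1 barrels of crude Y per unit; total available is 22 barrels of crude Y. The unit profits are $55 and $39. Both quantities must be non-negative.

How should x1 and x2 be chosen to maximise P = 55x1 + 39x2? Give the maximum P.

x1 = 6, x2 = 1/2, maximum P = 699/2

Vertices and P = 55x1 + 39x2:
  (0, 0) → P = 0
  (0, 13/2) → P = 507/2
  (19/3, 0) → P = 1045/3
  (6, 1/2) → P = 699/2

At the optimal vertex, 8x1 + 8x2 = 52 and 9x1 + 6x2 = 57.
Solving simultaneously gives x1 = 6, x2 = 1/2.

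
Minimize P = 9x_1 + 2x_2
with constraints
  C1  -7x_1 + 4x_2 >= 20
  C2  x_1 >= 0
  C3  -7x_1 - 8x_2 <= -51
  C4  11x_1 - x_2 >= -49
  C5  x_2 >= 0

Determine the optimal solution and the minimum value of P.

x_1 = 0, x_2 = 51/8, minimum P = 51/4

Corner points and P = 9x_1 + 2x_2:
  (11/21, 71/12) → P = 695/42
  (0, 51/8) → P = 51/4
  (0, 49) → P = 98
The feasible region is unbounded (it extends along (1, 11), (4, 7)), but P strictly increases along every unbounded feasible direction, so there is no improving ray and the minimum is attained at a vertex.

The optimum lies where x_1 = 0 and -7x_1 - 8x_2 = -51.
Solving simultaneously gives x_1 = 0, x_2 = 51/8.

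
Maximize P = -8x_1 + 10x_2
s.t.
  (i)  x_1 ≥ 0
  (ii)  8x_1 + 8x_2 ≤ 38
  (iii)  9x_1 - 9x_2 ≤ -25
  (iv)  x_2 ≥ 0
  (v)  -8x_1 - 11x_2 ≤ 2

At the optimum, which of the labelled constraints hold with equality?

Corner points and P = -8x_1 + 10x_2:
  (0, 19/4) → P = 95/2
  (0, 25/9) → P = 250/9
  (71/72, 271/72) → P = 119/4

The maximum is at (0, 19/4). Substituting into each constraint, equality holds for (i) and (ii); the remaining constraints have slack.

(i) and (ii)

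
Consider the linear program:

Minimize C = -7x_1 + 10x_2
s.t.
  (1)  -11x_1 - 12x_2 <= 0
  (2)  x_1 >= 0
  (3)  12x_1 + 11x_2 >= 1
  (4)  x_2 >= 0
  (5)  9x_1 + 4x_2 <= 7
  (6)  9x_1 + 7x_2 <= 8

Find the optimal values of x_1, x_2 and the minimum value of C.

x_1 = 7/9, x_2 = 0, minimum C = -49/9

Vertices and C = -7x_1 + 10x_2:
  (0, 1/11) → C = 10/11
  (0, 8/7) → C = 80/7
  (1/12, 0) → C = -7/12
  (7/9, 0) → C = -49/9
  (17/27, 1/3) → C = -29/27

The optimum lies where x_2 = 0 and 9x_1 + 4x_2 = 7.
Solving simultaneously gives x_1 = 7/9, x_2 = 0.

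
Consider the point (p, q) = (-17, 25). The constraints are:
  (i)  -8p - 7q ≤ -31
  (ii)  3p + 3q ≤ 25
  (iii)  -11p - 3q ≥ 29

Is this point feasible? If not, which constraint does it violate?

(i): -39 ≤ -31 ✓
(ii): 24 ≤ 25 ✓
(iii): 112 ≥ 29 ✓

feasible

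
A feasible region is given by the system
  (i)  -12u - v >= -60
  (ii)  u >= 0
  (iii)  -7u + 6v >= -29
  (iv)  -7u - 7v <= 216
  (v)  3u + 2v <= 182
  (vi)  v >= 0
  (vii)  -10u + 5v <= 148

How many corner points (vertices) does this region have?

The feasible vertices (each the meet of two boundaries and inside every other half-plane) are:
  (389/79, 72/79)
  (76/35, 1188/35)
  (0, 0)
  (0, 148/5)
  (29/7, 0)

5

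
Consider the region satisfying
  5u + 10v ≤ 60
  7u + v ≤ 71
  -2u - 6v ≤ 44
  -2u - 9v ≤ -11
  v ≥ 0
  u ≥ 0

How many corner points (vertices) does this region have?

Intersecting each pair of boundary lines and keeping only the points that satisfy every inequality leaves:
  (10, 1)
  (0, 6)
  (71/7, 0)
  (11/2, 0)
  (0, 11/9)

5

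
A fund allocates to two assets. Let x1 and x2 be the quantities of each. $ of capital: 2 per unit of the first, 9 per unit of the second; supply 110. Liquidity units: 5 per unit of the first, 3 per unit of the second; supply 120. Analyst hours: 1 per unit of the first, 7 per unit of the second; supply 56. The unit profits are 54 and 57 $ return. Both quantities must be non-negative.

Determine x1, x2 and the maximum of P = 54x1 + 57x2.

x1 = 21, x2 = 5, maximum P = 1419

Feasible corners and P = 54x1 + 57x2:
  (0, 0) → P = 0
  (0, 8) → P = 456
  (24, 0) → P = 1296
  (21, 5) → P = 1419

The binding constraints are 5x1 + 3x2 = 120 and x1 + 7x2 = 56.
Solving simultaneously gives x1 = 21, x2 = 5.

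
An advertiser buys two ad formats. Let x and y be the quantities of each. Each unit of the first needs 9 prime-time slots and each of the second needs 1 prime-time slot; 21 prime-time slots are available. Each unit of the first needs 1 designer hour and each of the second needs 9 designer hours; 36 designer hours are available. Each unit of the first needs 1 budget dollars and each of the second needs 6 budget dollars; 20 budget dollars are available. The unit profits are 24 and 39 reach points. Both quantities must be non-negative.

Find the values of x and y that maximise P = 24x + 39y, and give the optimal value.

x = 2, y = 3, maximum P = 165

Feasible corners and P = 24x + 39y:
  (0, 0) → P = 0
  (0, 10/3) → P = 130
  (7/3, 0) → P = 56
  (2, 3) → P = 165

At the optimal vertex, 9x + y = 21 and x + 6y = 20.
Solving simultaneously gives x = 2, y = 3.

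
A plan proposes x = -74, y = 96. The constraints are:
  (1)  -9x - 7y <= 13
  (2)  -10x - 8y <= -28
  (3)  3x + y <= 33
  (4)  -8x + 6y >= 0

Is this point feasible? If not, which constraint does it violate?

(1): -6 ≤ 13 ✓
(2): -28 ≤ -28 ✓
(3): -126 ≤ 33 ✓
(4): 1168 ≥ 0 ✓

feasible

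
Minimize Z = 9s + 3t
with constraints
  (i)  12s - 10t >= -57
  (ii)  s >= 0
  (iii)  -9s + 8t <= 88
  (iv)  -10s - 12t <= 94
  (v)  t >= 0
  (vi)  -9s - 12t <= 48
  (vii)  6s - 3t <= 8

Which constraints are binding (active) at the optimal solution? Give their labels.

Feasible corners and Z = 9s + 3t:
  (0, 57/10) → Z = 171/10
  (251/24, 73/4) → Z = 1191/8
  (0, 0) → Z = 0
  (4/3, 0) → Z = 12

The minimum is at (0, 0). Substituting into each constraint, equality holds for (ii) and (v); the remaining constraints have slack.

(ii) and (v)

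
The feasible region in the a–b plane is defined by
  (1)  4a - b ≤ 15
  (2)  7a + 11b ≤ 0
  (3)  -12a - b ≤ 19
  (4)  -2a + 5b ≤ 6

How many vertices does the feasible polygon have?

4

Of the 6 pairwise boundary intersections, those satisfying every inequality are:
  (55/17, -35/17)
  (-1/4, -16)
  (-22/19, 14/19)
  (-101/62, 17/31)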